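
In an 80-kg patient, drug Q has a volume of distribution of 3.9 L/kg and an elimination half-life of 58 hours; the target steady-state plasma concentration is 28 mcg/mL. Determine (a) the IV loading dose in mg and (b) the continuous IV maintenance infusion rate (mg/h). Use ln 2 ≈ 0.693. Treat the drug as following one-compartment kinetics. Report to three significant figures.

(a) 8740 mg; (b) 104 mg/h

Vd = 3.9 L/kg × 80 kg = 312.0 L
LD = Vd × C = 312.0 × 28 = 8736 mg
CL = 0.693 × Vd / t½ = 0.693 × 312.0 / 58 = 3.728 L/h
Infusion rate = CL × Css = 3.728 × 28 = 104.4 mg/h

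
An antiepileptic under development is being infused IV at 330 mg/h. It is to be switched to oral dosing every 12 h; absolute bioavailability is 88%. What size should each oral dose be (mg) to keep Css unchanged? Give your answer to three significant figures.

To maintain the same Css, the systemic dosing rate must be unchanged: F·D/τ = infusion rate.
D = rate × τ / F = 330 × 12 / 0.88 = 4500 mg

4500 mg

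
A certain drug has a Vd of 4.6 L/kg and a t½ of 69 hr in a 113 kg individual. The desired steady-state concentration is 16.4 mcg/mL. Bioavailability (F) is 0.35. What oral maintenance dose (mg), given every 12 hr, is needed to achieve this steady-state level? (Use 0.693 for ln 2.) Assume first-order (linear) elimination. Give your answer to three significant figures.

Total Vd = 4.6 × 113 = 519.8 L
CL = 0.693 × Vd / t½ = 0.693 × 519.8 / 69 = 5.221 L/h
D = CL × Css × τ / F = 5.221 × 16.4 × 12 / 0.35 = 2936 mg

2940 mg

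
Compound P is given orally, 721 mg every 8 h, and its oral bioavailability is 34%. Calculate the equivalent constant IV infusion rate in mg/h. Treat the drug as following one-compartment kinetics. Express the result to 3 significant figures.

Equivalent systemic input: infusion rate = F·D/τ.
Rate = 0.34 × 721 / 8 = 30.64 mg/h

30.6 mg/h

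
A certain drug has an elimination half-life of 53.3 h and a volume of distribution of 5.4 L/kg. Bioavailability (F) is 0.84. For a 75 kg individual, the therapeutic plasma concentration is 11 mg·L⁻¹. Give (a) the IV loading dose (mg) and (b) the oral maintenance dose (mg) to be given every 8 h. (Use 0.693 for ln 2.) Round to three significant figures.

(a) 4460 mg; (b) 552 mg

Total Vd = 5.4 × 75 = 405.0 L
LD = Vd × C = 405.0 × 11 = 4455 mg
CL = 0.693 × Vd / t½ = 0.693 × 405.0 / 53.3 = 5.266 L/h
D = CL × Css × τ / F = 5.266 × 11 × 8 / 0.84 = 551.7 mg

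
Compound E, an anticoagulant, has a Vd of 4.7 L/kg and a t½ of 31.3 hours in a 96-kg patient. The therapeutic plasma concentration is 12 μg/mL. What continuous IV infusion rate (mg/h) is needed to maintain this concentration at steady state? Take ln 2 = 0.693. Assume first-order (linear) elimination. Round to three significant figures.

120 mg/h

Vd = 4.7 L/kg × 96 kg = 451.2 L
CL = ln 2 · Vd / t½ = 0.693 × 451.2 / 31.3 = 9.990 L/h
Infusion rate = CL × Css = 9.990 × 12 = 119.9 mg/h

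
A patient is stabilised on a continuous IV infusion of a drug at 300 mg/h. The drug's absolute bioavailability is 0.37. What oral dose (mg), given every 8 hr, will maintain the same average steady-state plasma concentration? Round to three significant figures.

6490 mg

To maintain the same Css, the systemic dosing rate must be unchanged: F·D/τ = infusion rate.
D = rate × τ / F = 300 × 8 / 0.37 = 6486 mg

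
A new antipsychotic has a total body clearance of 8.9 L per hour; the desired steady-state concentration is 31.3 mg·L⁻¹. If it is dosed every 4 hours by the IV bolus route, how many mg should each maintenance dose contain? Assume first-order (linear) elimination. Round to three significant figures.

D = CL × Css × τ = 8.900 × 31.3 × 4 = 1114 mg

1110 mg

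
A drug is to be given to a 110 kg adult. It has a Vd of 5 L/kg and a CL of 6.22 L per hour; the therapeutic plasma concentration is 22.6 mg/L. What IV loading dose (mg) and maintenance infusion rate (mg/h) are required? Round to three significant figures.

(a) 12400 mg; (b) 141 mg/h

Total Vd = 5 × 110 = 550.0 L
Loading: fill Vd to C_target → 550.0 L × 22.6 mg/L = 12430 mg
Infusion rate = 6.220 L/h × 22.6 mg/L = 140.6 mg/h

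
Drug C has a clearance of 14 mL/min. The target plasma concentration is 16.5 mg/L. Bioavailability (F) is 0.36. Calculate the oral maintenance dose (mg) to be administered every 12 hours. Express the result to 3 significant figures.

462 mg

CL = 14 mL/min × 60/1000 = 0.8400 L/h
D = CL × Css × τ / F = 0.8400 × 16.5 × 12 / 0.36 = 462.0 mg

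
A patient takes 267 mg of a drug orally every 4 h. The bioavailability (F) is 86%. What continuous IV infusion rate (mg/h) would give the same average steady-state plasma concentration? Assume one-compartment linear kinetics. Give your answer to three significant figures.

Equivalent systemic input: infusion rate = F·D/τ.
Rate = 0.86 × 267 / 4 = 57.41 mg/h

57.4 mg/h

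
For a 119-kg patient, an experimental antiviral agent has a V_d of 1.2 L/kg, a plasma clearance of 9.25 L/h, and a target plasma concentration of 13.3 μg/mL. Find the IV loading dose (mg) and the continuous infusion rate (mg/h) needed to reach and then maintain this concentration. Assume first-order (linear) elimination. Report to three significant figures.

(a) 1900 mg; (b) 123 mg/h

Vd = 1.2 L/kg × 119 kg = 142.8 L
Loading: fill Vd to C_target → 142.8 L × 13.3 mg/L = 1899 mg
Maintenance infusion rate = CL × Css = 9.250 × 13.3 = 123.0 mg/h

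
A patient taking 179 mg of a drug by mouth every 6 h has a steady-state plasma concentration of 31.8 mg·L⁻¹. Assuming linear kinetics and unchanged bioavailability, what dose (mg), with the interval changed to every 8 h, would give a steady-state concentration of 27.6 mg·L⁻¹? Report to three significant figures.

207 mg

For first-order elimination, Css ∝ F·D/(CL·τ); F and CL are unchanged, so Css ∝ D/τ.
D₂ = D₁ × (Css,target / Css,current) × (τ₂/τ₁) = 179 × (27.6/31.8) × (8/6) = 207.1 mg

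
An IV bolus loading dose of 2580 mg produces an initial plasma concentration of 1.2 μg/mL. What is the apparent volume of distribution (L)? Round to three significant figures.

2150 L

Immediately after an IV bolus, C₀ = Dose / Vd, so Vd = Dose / C₀.
Vd = 2580 / 1.2 = 2150 L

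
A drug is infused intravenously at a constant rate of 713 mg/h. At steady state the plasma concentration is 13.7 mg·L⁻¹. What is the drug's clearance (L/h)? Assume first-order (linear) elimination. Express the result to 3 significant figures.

At steady state, infusion rate = CL × Css, so CL = rate / Css.
CL = 713 / 13.7 = 52.04 L/h

52.0 L/h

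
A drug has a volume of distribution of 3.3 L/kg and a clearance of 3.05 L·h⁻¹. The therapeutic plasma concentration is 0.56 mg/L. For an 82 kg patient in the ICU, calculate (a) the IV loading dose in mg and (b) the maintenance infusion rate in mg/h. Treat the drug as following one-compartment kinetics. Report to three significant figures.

(a) 152 mg; (b) 1.71 mg/h

Vd(total) = 82 kg × 3.3 L/kg = 270.6 L
Loading: fill Vd to C_target → 270.6 L × 0.56 mg/L = 151.5 mg
Maintenance: replace elimination → rate = CL × Css = 3.050 × 0.56 = 1.708 mg/h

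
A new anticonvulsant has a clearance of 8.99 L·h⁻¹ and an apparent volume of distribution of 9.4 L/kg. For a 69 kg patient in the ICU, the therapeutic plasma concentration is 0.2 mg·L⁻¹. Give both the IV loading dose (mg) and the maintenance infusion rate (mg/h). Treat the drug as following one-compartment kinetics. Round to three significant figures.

Vd = 9.4 L/kg × 69 kg = 648.6 L
Loading dose = Vd × C = 648.6 × 0.2 = 129.7 mg
Infusion rate = 8.990 L/h × 0.2 mg/L = 1.798 mg/h

(a) 130 mg; (b) 1.80 mg/h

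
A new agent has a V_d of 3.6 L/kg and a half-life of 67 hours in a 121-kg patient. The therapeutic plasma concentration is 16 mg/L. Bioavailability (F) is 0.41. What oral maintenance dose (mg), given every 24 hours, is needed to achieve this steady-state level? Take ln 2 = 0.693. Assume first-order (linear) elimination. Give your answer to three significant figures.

4220 mg

Total Vd = 3.6 × 121 = 435.6 L
CL = 0.693 × Vd / t½ = 0.693 × 435.6 / 67 = 4.506 L/h
D = CL × Css × τ / F = 4.506 × 16 × 24 / 0.41 = 4220 mg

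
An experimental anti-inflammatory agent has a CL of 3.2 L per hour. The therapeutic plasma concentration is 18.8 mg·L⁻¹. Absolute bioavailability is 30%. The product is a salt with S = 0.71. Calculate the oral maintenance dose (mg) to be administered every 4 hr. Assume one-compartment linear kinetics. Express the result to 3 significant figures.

D = CL × Css × τ / F / S = 3.200 × 18.8 × 4 / 0.3 / 0.71 = 1130 mg

1130 mg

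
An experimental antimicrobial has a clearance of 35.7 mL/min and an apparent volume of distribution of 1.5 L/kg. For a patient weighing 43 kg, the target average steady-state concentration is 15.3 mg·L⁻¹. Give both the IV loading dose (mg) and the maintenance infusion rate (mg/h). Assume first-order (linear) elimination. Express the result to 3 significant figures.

(a) 987 mg; (b) 32.8 mg/h

Total Vd = 1.5 × 43 = 64.50 L
Loading dose = Vd × C = 64.50 × 15.3 = 986.9 mg
CL = 35.7 mL/min × 60/1000 = 2.142 L/h
Infusion rate = 2.142 L/h × 15.3 mg/L = 32.77 mg/h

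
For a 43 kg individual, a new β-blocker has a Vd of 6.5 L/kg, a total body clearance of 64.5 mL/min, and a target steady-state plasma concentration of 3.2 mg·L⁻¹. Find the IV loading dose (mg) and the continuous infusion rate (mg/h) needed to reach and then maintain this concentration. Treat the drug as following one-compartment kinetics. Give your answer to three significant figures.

Total Vd = 6.5 × 43 = 279.5 L
Loading dose = Vd × C = 279.5 × 3.2 = 894.4 mg
CL = 64.5 mL/min × 60/1000 = 3.870 L/h
Infusion rate = 3.870 L/h × 3.2 mg/L = 12.38 mg/h

(a) 894 mg; (b) 12.4 mg/h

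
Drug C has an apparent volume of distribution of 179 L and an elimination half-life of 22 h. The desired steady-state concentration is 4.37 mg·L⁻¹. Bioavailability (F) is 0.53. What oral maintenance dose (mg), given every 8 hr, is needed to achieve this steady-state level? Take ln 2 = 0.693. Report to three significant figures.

372 mg

CL = 0.693 × Vd / t½ = 0.693 × 179.0 / 22 = 5.639 L/h
D = CL × Css × τ / F = 5.639 × 4.37 × 8 / 0.53 = 372.0 mg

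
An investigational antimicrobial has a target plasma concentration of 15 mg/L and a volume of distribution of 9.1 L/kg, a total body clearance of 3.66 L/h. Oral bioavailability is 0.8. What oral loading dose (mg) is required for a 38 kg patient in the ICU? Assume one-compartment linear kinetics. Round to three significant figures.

Vd = 9.1 L/kg × 38 kg = 345.8 L
LD = Vd × C / F = 345.8 × 15.00 / 0.8 = 6484 mg

6480 mg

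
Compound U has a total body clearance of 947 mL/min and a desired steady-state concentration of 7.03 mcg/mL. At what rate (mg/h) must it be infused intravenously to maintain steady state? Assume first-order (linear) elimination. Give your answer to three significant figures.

399 mg/h

Convert clearance: 947 mL/min × 60 min/h ÷ 1000 mL/L = 56.82 L/h
At steady state, infusion rate equals elimination rate: rate in = CL × Css.
R₀ = 56.82 × 7.03 = 399.4 mg/h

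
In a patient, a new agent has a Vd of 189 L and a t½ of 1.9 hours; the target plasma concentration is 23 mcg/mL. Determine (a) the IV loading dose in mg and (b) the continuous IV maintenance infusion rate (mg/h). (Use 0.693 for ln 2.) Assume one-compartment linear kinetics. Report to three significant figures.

(a) 4350 mg; (b) 1590 mg/h

LD = Vd × C = 189.0 × 23 = 4347 mg
CL = 0.693 × Vd / t½ = 0.693 × 189.0 / 1.9 = 68.94 L/h
Infusion rate = CL × Css = 68.94 × 23 = 1586 mg/h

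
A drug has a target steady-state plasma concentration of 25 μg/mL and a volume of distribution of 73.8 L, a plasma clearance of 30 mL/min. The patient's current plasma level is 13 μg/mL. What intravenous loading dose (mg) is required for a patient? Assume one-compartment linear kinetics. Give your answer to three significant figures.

Concentration deficit ΔC = 25 − 13 = 12.00 mg/L
LD = Vd × ΔC = 73.80 × 12.00 = 885.6 mg

886 mg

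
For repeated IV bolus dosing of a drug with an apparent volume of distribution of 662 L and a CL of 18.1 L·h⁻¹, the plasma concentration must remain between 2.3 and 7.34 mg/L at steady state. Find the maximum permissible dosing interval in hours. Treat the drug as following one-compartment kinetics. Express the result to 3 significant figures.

k = CL / Vd = 18.10 / 662.0 = 0.02734 h⁻¹
Between IV bolus doses, concentration decays as C = C₀·e^(−kτ), so C_peak/C_trough = e^(kτ).
τ_max = ln(C_peak/C_trough) / k = ln(7.34/2.3) / 0.02734 = 1.160 / 0.02734 = 42.43 h

42.4 h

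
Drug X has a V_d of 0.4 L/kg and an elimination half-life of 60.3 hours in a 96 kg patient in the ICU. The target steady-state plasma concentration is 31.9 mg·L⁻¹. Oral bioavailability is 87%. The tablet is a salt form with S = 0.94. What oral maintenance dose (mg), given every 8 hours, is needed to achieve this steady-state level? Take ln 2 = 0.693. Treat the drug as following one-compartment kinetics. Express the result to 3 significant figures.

Vd = 0.4 L/kg × 96 kg = 38.40 L
CL = 0.693 × Vd / t½ = 0.693 × 38.40 / 60.3 = 0.4413 L/h
D = CL × Css × τ / F / S = 0.4413 × 31.9 × 8 / 0.87 / 0.94 = 137.7 mg

138 mg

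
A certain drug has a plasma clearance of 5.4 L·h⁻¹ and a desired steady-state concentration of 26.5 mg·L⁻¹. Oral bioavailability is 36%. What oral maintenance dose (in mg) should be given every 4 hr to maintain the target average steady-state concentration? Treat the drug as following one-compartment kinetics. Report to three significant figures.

D = CL × Css × τ / F = 5.400 × 26.5 × 4 / 0.36 = 1590 mg

1590 mg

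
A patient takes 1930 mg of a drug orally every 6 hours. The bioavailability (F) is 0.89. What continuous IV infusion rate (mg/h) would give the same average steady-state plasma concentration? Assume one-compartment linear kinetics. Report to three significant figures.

286 mg/h

Equivalent systemic input: infusion rate = F·D/τ.
Rate = 0.89 × 1930 / 6 = 286.3 mg/h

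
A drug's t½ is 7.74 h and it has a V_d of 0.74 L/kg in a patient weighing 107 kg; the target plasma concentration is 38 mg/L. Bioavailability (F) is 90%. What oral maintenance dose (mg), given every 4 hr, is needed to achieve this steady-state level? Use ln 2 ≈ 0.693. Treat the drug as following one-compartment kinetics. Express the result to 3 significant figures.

1200 mg

Vd(total) = 107 kg × 0.74 L/kg = 79.18 L
CL = 0.693 × Vd / t½ = 0.693 × 79.18 / 7.74 = 7.089 L/h
D = CL × Css × τ / F = 7.089 × 38 × 4 / 0.9 = 1197 mg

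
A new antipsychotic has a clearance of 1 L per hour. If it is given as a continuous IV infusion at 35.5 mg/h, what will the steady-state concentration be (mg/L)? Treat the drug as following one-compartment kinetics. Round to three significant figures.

Css = rate / CL = 35.5 / 1.000 = 35.50 mg/L

35.5 mg/L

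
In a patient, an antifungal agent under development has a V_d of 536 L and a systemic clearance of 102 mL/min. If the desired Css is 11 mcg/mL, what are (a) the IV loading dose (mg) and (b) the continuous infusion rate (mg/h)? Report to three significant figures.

(a) 5900 mg; (b) 67.3 mg/h

LD = Vd · C_target = 536.0 × 11 = 5896 mg
CL = 102 mL/min = 102 × 0.06 = 6.120 L/h
Infusion rate = 6.120 L/h × 11 mg/L = 67.32 mg/h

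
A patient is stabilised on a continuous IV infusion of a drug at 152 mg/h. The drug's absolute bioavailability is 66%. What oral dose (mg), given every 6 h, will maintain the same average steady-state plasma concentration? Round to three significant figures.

To maintain the same Css, the systemic dosing rate must be unchanged: F·D/τ = infusion rate.
D = rate × τ / F = 152 × 6 / 0.66 = 1382 mg

1380 mg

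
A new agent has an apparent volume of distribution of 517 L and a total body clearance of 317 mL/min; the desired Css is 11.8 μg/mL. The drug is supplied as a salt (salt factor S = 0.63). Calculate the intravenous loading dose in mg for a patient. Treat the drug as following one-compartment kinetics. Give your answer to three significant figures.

LD = Vd × C / S = 517.0 × 11.80 / 0.63 = 9683 mg

9680 mg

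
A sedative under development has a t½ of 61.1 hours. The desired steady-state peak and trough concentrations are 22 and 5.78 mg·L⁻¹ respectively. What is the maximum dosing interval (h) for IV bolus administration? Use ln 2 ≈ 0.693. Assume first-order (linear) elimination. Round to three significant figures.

k = 0.693 / t½ = 0.693 / 61.1 = 0.01134 h⁻¹
Between IV bolus doses, concentration decays as C = C₀·e^(−kτ), so C_peak/C_trough = e^(kτ).
τ_max = ln(C_peak/C_trough) / k = ln(22/5.78) / 0.01134 = 1.337 / 0.01134 = 117.9 h

118 h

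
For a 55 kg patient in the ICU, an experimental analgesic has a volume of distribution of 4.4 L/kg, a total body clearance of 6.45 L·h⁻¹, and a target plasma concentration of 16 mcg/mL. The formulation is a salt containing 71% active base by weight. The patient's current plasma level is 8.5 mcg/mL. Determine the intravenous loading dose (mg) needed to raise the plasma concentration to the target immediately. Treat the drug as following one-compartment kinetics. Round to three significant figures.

2560 mg

Total Vd = 4.4 × 55 = 242.0 L
The loading dose fills Vd to the target concentration; clearance is irrelevant here.
Concentration deficit ΔC = 16 − 8.5 = 7.500 mg/L
LD = Vd × ΔC / S = 242.0 × 7.500 / 0.71 = 2556 mg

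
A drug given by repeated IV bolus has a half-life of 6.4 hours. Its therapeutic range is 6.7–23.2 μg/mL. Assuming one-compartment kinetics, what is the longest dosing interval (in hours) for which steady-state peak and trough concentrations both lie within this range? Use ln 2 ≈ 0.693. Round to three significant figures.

11.5 h

k = 0.693 / t½ = 0.693 / 6.4 = 0.1083 h⁻¹
Between IV bolus doses, concentration decays as C = C₀·e^(−kτ), so C_peak/C_trough = e^(kτ).
τ_max = ln(C_peak/C_trough) / k = ln(23.2/6.7) / 0.1083 = 1.242 / 0.1083 = 11.47 h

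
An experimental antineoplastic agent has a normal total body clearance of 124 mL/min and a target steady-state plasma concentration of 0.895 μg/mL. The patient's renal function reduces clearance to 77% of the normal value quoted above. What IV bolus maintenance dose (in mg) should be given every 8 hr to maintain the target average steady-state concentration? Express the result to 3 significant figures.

CL = 124 mL/min × 60/1000 = 7.440 L/h
Patient clearance = 0.77 × 7.440 = 5.729 L/h
D = CL × Css × τ = 5.729 × 0.895 × 8 = 41.02 mg

41.0 mg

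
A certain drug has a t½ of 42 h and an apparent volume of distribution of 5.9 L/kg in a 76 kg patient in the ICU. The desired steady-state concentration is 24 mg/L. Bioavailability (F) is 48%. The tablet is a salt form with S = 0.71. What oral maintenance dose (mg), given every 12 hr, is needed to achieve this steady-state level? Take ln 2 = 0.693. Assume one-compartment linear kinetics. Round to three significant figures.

Total Vd = 5.9 × 76 = 448.4 L
CL = 0.693 × Vd / t½ = 0.693 × 448.4 / 42 = 7.399 L/h
D = CL × Css × τ / F / S = 7.399 × 24 × 12 / 0.48 / 0.71 = 6253 mg

6250 mg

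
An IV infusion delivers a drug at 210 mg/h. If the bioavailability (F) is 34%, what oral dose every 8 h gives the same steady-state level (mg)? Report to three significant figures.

To maintain the same Css, the systemic dosing rate must be unchanged: F·D/τ = infusion rate.
D = rate × τ / F = 210 × 8 / 0.34 = 4941 mg

4940 mg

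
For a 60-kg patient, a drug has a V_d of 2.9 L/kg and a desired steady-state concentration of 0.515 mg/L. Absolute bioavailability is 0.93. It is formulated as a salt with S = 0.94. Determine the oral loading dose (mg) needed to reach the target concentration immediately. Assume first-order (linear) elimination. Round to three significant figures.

Vd = 2.9 L/kg × 60 kg = 174.0 L
LD = Vd × C / F / S = 174.0 × 0.5150 / 0.93 / 0.94 = 102.5 mg

103 mg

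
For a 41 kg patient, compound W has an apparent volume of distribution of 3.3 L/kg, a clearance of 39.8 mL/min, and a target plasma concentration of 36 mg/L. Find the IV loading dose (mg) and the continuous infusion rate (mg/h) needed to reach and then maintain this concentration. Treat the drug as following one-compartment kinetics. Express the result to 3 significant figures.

Vd = 3.3 L/kg × 41 kg = 135.3 L
Loading dose = Vd × C = 135.3 × 36 = 4871 mg
CL = 39.8 mL/min × 60/1000 = 2.388 L/h
Infusion rate = 2.388 L/h × 36 mg/L = 85.97 mg/h

(a) 4870 mg; (b) 86.0 mg/h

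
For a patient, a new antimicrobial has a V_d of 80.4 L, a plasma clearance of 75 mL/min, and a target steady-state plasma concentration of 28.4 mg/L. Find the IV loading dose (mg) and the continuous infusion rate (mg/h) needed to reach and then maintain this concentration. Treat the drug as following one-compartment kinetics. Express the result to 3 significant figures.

Loading dose = Vd × C = 80.40 × 28.4 = 2283 mg
CL = 75 mL/min = 75 × 0.06 = 4.500 L/h
Infusion rate = 4.500 L/h × 28.4 mg/L = 127.8 mg/h

(a) 2280 mg; (b) 128 mg/h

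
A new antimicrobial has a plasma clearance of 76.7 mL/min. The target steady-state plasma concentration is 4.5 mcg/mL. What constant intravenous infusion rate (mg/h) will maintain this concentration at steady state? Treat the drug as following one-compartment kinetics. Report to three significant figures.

CL = 76.7 mL/min = 76.7 × 0.06 = 4.602 L/h
Rate = CL × Css = 4.602 × 4.5 = 20.71 mg/h

20.7 mg/h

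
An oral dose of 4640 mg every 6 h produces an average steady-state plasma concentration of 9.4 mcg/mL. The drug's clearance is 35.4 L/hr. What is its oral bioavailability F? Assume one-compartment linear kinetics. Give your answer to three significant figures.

F·D/τ = CL·Css at steady state → F = CL·Css·τ / D.
F = 35.4 × 9.4 × 6 / 4640 = 0.430

0.430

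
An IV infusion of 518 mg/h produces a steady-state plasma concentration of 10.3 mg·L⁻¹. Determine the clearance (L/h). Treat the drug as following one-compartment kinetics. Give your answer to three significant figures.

At steady state, infusion rate = CL × Css, so CL = rate / Css.
CL = 518 / 10.3 = 50.29 L/h

50.3 L/h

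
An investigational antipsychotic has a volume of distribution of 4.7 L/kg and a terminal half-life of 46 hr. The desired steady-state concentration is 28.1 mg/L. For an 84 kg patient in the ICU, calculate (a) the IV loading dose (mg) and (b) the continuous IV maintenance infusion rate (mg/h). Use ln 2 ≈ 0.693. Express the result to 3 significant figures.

Vd = 4.7 L/kg × 84 kg = 394.8 L
LD = Vd × C = 394.8 × 28.1 = 11090 mg
CL = 0.693 × Vd / t½ = 0.693 × 394.8 / 46 = 5.948 L/h
Infusion rate = CL × Css = 5.948 × 28.1 = 167.1 mg/h

(a) 11100 mg; (b) 167 mg/h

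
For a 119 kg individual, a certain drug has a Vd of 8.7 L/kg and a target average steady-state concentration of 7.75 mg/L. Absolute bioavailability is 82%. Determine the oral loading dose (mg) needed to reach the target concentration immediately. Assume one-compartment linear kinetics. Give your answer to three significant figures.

9780 mg

Vd = 8.7 L/kg × 119 kg = 1035 L
LD = Vd × C / F = 1035 × 7.750 / 0.82 = 9782 mg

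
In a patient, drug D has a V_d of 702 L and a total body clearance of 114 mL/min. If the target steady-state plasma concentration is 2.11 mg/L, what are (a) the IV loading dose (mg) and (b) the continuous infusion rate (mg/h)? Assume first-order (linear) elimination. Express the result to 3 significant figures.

(a) 1480 mg; (b) 14.4 mg/h

LD = Vd · C_target = 702.0 × 2.11 = 1481 mg
CL = 114 mL/min = 114 × 0.06 = 6.840 L/h
Infusion rate = 6.840 L/h × 2.11 mg/L = 14.43 mg/h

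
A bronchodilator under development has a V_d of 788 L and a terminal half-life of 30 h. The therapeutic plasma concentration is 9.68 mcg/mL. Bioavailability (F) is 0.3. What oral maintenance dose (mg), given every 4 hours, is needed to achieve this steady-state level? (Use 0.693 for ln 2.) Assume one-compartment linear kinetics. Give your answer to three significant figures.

k = 0.693/30 = 0.02310 h⁻¹, so CL = k·Vd = 0.02310 × 788.0 = 18.20 L/h
D = CL × Css × τ / F = 18.20 × 9.68 × 4 / 0.3 = 2349 mg

2350 mg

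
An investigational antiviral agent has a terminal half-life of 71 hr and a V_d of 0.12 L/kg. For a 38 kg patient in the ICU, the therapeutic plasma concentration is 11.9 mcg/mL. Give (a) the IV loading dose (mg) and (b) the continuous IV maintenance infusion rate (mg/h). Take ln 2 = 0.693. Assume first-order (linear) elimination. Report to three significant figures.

Vd = 0.12 L/kg × 38 kg = 4.560 L
LD = Vd × C = 4.560 × 11.9 = 54.26 mg
CL = 0.693 × Vd / t½ = 0.693 × 4.560 / 71 = 0.04451 L/h
Infusion rate = CL × Css = 0.04451 × 11.9 = 0.5297 mg/h

(a) 54.3 mg; (b) 0.530 mg/h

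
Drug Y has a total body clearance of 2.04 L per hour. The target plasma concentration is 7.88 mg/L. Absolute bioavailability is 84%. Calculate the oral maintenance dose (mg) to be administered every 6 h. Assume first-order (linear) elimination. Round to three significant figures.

At steady state, dose per interval replaces the amount cleared in that interval: F·D/τ = CL·Css.
D = CL × Css × τ / F = 2.040 × 7.88 × 6 / 0.84 = 114.8 mg

115 mg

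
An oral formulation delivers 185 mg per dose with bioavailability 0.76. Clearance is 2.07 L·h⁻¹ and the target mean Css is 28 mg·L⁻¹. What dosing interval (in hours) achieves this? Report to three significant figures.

F·D/τ = CL·Css → τ = F·D / (CL·Css).
τ = 0.76 × 185 / (2.07 × 28) = 2.426 h

2.43 h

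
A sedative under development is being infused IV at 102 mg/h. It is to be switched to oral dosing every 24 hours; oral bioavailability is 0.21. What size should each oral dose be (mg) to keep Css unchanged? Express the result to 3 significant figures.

11700 mg

To maintain the same Css, the systemic dosing rate must be unchanged: F·D/τ = infusion rate.
D = rate × τ / F = 102 × 24 / 0.21 = 11660 mg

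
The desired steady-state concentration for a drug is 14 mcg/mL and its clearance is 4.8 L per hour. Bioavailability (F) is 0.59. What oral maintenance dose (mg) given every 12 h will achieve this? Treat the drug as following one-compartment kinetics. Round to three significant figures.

1370 mg

At steady state, dose per interval replaces the amount cleared in that interval: F·D/τ = CL·Css.
D = CL × Css × τ / F = 4.800 × 14 × 12 / 0.59 = 1367 mg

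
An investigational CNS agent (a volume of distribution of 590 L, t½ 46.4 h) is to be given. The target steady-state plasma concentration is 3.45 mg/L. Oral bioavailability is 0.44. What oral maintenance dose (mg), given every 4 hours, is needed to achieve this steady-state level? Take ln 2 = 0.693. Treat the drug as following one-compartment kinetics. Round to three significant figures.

276 mg

CL = 0.693 × Vd / t½ = 0.693 × 590.0 / 46.4 = 8.812 L/h
D = CL × Css × τ / F = 8.812 × 3.45 × 4 / 0.44 = 276.4 mg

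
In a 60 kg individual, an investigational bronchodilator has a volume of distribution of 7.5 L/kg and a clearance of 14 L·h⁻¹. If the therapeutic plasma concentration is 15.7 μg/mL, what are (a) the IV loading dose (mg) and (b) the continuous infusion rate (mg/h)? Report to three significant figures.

(a) 7070 mg; (b) 220 mg/h

Total Vd = 7.5 × 60 = 450.0 L
LD = Vd · C_target = 450.0 × 15.7 = 7065 mg
Maintenance infusion rate = CL × Css = 14.00 × 15.7 = 219.8 mg/h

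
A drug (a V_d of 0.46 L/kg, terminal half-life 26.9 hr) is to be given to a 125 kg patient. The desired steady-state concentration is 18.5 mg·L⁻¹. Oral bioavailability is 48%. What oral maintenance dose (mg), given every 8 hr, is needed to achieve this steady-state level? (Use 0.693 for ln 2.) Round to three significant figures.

Vd = 0.46 L/kg × 125 kg = 57.50 L
k = 0.693/26.9 = 0.02576 h⁻¹, so CL = k·Vd = 0.02576 × 57.50 = 1.481 L/h
D = CL × Css × τ / F = 1.481 × 18.5 × 8 / 0.48 = 456.6 mg

457 mg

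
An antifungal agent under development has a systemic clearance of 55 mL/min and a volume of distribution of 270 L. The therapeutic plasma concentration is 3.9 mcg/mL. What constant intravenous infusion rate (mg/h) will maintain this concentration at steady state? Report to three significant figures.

12.9 mg/h

CL = 55 mL/min = 55 × 0.06 = 3.300 L/h
Vd does not affect the maintenance rate; only clearance governs steady-state input.
Infusion rate = CL · Css = 3.300 L/h × 3.9 mg/L = 12.87 mg/h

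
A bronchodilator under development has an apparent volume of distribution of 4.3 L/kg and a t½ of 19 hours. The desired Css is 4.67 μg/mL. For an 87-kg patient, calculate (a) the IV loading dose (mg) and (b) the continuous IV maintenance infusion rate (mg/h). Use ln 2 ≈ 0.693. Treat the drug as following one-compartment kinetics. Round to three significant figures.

(a) 1750 mg; (b) 63.7 mg/h

Vd(total) = 87 kg × 4.3 L/kg = 374.1 L
LD = Vd × C = 374.1 × 4.67 = 1747 mg
CL = 0.693 × Vd / t½ = 0.693 × 374.1 / 19 = 13.64 L/h
Infusion rate = CL × Css = 13.64 × 4.67 = 63.70 mg/h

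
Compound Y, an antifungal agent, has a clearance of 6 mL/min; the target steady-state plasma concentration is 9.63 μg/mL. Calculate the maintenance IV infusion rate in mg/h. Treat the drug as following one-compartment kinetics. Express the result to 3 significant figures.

3.47 mg/h

CL = 6 mL/min = 6 × 0.06 = 0.3600 L/h
Rate = CL × Css = 0.3600 × 9.63 = 3.467 mg/h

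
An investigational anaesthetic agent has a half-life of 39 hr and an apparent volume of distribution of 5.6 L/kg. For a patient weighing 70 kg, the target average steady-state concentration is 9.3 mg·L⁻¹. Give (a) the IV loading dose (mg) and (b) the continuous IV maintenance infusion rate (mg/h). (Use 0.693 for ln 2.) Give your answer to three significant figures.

Vd = 5.6 L/kg × 70 kg = 392.0 L
LD = Vd × C = 392.0 × 9.3 = 3646 mg
CL = 0.693 × Vd / t½ = 0.693 × 392.0 / 39 = 6.966 L/h
Infusion rate = CL × Css = 6.966 × 9.3 = 64.78 mg/h

(a) 3650 mg; (b) 64.8 mg/h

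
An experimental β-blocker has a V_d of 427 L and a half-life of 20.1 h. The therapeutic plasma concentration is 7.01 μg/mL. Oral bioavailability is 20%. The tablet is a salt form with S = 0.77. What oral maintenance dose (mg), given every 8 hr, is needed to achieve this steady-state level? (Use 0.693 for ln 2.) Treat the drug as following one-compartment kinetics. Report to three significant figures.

k = 0.693/20.1 = 0.03448 h⁻¹, so CL = k·Vd = 0.03448 × 427.0 = 14.72 L/h
D = CL × Css × τ / F / S = 14.72 × 7.01 × 8 / 0.2 / 0.77 = 5360 mg

5360 mg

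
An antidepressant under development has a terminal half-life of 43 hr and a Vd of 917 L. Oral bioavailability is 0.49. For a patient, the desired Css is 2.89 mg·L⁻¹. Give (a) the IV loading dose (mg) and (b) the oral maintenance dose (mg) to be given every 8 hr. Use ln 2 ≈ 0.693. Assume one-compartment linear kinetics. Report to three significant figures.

LD = Vd × C = 917.0 × 2.89 = 2650 mg
CL = 0.693 × Vd / t½ = 0.693 × 917.0 / 43 = 14.78 L/h
D = CL × Css × τ / F = 14.78 × 2.89 × 8 / 0.49 = 697.4 mg

(a) 2650 mg; (b) 697 mg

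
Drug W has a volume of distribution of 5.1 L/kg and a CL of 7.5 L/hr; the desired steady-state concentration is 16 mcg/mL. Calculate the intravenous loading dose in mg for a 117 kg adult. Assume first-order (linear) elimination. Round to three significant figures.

Vd(total) = 117 kg × 5.1 L/kg = 596.7 L
LD = Vd × C = 596.7 × 16.00 = 9547 mg

9550 mg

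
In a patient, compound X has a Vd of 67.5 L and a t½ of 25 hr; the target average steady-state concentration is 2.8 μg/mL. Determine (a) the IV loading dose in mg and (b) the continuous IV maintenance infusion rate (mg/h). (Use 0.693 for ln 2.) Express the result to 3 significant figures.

(a) 189 mg; (b) 5.24 mg/h

LD = Vd × C = 67.50 × 2.8 = 189.0 mg
CL = 0.693 × Vd / t½ = 0.693 × 67.50 / 25 = 1.871 L/h
Infusion rate = CL × Css = 1.871 × 2.8 = 5.239 mg/h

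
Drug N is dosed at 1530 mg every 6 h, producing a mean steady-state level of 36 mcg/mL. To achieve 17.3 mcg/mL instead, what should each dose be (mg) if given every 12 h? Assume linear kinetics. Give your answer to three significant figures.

For first-order elimination, Css ∝ F·D/(CL·τ); F and CL are unchanged, so Css ∝ D/τ.
D₂ = D₁ × (Css,target / Css,current) × (τ₂/τ₁) = 1530 × (17.3/36) × (12/6) = 1471 mg

1470 mg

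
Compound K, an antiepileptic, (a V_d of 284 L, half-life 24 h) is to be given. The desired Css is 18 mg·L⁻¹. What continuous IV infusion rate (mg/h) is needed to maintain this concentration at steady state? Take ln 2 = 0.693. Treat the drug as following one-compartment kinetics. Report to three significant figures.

CL = 0.693 × Vd / t½ = 0.693 × 284.0 / 24 = 8.201 L/h
Infusion rate = CL × Css = 8.201 × 18 = 147.6 mg/h

148 mg/h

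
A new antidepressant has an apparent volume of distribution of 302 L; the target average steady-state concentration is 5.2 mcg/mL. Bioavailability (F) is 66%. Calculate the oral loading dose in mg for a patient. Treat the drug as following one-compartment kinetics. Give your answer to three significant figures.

2380 mg

The loading dose fills Vd to the target concentration.
LD = Vd × C / F = 302.0 × 5.200 / 0.66 = 2379 mg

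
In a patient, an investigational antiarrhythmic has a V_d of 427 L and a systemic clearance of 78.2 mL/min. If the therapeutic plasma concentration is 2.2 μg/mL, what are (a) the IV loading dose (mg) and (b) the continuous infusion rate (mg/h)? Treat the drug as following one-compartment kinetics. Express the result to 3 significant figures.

Loading: fill Vd to C_target → 427.0 L × 2.2 mg/L = 939.4 mg
CL = 78.2 mL/min = 78.2 × 0.06 = 4.692 L/h
Maintenance: replace elimination → rate = CL × Css = 4.692 × 2.2 = 10.32 mg/h

(a) 939 mg; (b) 10.3 mg/h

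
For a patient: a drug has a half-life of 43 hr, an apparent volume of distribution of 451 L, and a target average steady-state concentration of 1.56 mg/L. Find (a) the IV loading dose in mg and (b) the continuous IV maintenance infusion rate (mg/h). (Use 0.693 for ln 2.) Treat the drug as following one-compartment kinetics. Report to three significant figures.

(a) 704 mg; (b) 11.3 mg/h

LD = Vd × C = 451.0 × 1.56 = 703.6 mg
CL = 0.693 × Vd / t½ = 0.693 × 451.0 / 43 = 7.268 L/h
Infusion rate = CL × Css = 7.268 × 1.56 = 11.34 mg/h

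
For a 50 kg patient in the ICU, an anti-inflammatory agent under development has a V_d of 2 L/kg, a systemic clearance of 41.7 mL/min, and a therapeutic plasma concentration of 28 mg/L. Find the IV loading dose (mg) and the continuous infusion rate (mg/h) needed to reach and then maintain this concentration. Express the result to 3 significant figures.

Vd = 2 L/kg × 50 kg = 100.0 L
LD = Vd · C_target = 100.0 × 28 = 2800 mg
CL = 41.7 mL/min = 41.7 × 0.06 = 2.502 L/h
Maintenance: replace elimination → rate = CL × Css = 2.502 × 28 = 70.06 mg/h

(a) 2800 mg; (b) 70.1 mg/h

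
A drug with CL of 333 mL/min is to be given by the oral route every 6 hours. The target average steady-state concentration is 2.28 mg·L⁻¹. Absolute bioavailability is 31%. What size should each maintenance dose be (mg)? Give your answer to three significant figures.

CL = 333 mL/min = 333 × 0.06 = 19.98 L/h
D = CL × Css × τ / F = 19.98 × 2.28 × 6 / 0.31 = 881.7 mg

882 mg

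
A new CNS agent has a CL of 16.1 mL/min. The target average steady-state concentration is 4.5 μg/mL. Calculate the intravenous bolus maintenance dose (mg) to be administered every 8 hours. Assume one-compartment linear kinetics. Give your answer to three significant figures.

Convert clearance: 16.1 mL/min × 60 min/h ÷ 1000 mL/L = 0.9660 L/h
D = CL × Css × τ = 0.9660 × 4.5 × 8 = 34.78 mg

34.8 mg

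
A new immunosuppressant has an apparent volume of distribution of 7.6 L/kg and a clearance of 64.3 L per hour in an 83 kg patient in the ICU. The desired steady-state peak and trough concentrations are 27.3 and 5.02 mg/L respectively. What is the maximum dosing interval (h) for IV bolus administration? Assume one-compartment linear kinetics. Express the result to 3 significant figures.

16.6 h

Total Vd = 7.6 × 83 = 630.8 L
k = CL / Vd = 64.30 / 630.8 = 0.1019 h⁻¹
Between IV bolus doses, concentration decays as C = C₀·e^(−kτ), so C_peak/C_trough = e^(kτ).
τ_max = ln(C_peak/C_trough) / k = ln(27.3/5.02) / 0.1019 = 1.693 / 0.1019 = 16.61 h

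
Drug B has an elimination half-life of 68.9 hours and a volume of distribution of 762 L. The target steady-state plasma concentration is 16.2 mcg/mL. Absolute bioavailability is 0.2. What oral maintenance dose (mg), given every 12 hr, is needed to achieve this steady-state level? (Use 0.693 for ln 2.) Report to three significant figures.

CL = ln 2 · Vd / t½ = 0.693 × 762.0 / 68.9 = 7.664 L/h
D = CL × Css × τ / F = 7.664 × 16.2 × 12 / 0.2 = 7449 mg

7450 mg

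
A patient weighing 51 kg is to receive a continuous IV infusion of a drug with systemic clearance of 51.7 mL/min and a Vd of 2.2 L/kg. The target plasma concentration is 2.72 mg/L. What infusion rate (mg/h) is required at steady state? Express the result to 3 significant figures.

Convert clearance: 51.7 mL/min × 60 min/h ÷ 1000 mL/L = 3.102 L/h
Rate = CL × Css = 3.102 × 2.72 = 8.437 mg/h

8.44 mg/h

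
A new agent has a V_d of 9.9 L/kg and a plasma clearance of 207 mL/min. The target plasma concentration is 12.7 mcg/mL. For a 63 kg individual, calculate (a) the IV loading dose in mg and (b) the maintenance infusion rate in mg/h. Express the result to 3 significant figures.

Total Vd = 9.9 × 63 = 623.7 L
Loading dose = Vd × C = 623.7 × 12.7 = 7921 mg
Convert clearance: 207 mL/min × 60 min/h ÷ 1000 mL/L = 12.42 L/h
Infusion rate = 12.42 L/h × 12.7 mg/L = 157.7 mg/h

(a) 7920 mg; (b) 158 mg/h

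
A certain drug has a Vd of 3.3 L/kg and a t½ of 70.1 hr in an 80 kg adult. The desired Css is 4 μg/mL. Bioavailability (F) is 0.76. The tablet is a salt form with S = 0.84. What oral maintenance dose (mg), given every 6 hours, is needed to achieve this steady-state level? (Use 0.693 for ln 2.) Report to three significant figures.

98.1 mg

Total Vd = 3.3 × 80 = 264.0 L
CL = ln 2 · Vd / t½ = 0.693 × 264.0 / 70.1 = 2.610 L/h
D = CL × Css × τ / F / S = 2.610 × 4 × 6 / 0.76 / 0.84 = 98.12 mg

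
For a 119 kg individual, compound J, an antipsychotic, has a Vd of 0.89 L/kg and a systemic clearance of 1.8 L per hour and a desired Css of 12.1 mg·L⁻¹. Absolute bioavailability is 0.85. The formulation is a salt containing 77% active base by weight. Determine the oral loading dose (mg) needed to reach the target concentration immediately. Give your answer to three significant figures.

1960 mg

Total Vd = 0.89 × 119 = 105.9 L
LD = Vd × C / F / S = 105.9 × 12.10 / 0.85 / 0.77 = 1958 mg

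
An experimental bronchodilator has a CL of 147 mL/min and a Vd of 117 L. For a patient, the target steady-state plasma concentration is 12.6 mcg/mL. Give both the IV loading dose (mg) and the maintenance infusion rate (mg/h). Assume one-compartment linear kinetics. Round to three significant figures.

(a) 1470 mg; (b) 111 mg/h

Loading dose = Vd × C = 117.0 × 12.6 = 1474 mg
Convert clearance: 147 mL/min × 60 min/h ÷ 1000 mL/L = 8.820 L/h
Infusion rate = 8.820 L/h × 12.6 mg/L = 111.1 mg/h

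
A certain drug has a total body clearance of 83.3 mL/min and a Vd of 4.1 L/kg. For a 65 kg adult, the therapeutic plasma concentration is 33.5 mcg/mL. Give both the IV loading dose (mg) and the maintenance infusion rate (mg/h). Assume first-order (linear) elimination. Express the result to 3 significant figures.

Vd = 4.1 L/kg × 65 kg = 266.5 L
Loading dose = Vd × C = 266.5 × 33.5 = 8928 mg
CL = 83.3 mL/min = 83.3 × 0.06 = 4.998 L/h
Maintenance infusion rate = CL × Css = 4.998 × 33.5 = 167.4 mg/h

(a) 8930 mg; (b) 167 mg/h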